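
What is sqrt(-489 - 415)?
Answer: 2*I*sqrt(226) ≈ 30.067*I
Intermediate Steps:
sqrt(-489 - 415) = sqrt(-904) = 2*I*sqrt(226)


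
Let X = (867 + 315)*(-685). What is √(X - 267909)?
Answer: 3*I*√119731 ≈ 1038.1*I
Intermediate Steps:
X = -809670 (X = 1182*(-685) = -809670)
√(X - 267909) = √(-809670 - 267909) = √(-1077579) = 3*I*√119731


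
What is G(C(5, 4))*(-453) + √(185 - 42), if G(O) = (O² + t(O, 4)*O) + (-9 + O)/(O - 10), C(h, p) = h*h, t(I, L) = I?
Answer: -2833666/5 + √143 ≈ -5.6672e+5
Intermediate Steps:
C(h, p) = h²
G(O) = 2*O² + (-9 + O)/(-10 + O) (G(O) = (O² + O*O) + (-9 + O)/(O - 10) = (O² + O²) + (-9 + O)/(-10 + O) = 2*O² + (-9 + O)/(-10 + O))
G(C(5, 4))*(-453) + √(185 - 42) = ((-9 + 5² - 20*(5²)² + 2*(5²)³)/(-10 + 5²))*(-453) + √(185 - 42) = ((-9 + 25 - 20*25² + 2*25³)/(-10 + 25))*(-453) + √143 = ((-9 + 25 - 20*625 + 2*15625)/15)*(-453) + √143 = ((-9 + 25 - 12500 + 31250)/15)*(-453) + √143 = ((1/15)*18766)*(-453) + √143 = (18766/15)*(-453) + √143 = -2833666/5 + √143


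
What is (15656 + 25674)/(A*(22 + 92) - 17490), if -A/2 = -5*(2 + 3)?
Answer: -4133/1179 ≈ -3.5055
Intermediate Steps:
A = 50 (A = -(-10)*(2 + 3) = -(-10)*5 = -2*(-25) = 50)
(15656 + 25674)/(A*(22 + 92) - 17490) = (15656 + 25674)/(50*(22 + 92) - 17490) = 41330/(50*114 - 17490) = 41330/(5700 - 17490) = 41330/(-11790) = 41330*(-1/11790) = -4133/1179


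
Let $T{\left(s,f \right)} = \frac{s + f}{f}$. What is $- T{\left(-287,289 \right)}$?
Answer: $- \frac{2}{289} \approx -0.0069204$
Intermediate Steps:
$T{\left(s,f \right)} = \frac{f + s}{f}$
$- T{\left(-287,289 \right)} = - \frac{289 - 287}{289} = - \frac{2}{289}$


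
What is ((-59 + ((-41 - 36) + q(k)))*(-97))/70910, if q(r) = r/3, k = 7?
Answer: 38897/212730 ≈ 0.18285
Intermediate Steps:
q(r) = r/3 (q(r) = r*(⅓) = r/3)
((-59 + ((-41 - 36) + q(k)))*(-97))/70910 = ((-59 + ((-41 - 36) + (⅓)*7))*(-97))/70910 = ((-59 + (-77 + 7/3))*(-97))*(1/70910) = ((-59 - 224/3)*(-97))*(1/70910) = -401/3*(-97)*(1/70910) = (38897/3)*(1/70910) = 38897/212730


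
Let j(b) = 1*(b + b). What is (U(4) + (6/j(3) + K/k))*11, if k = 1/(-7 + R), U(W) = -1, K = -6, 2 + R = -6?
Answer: 990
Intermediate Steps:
R = -8 (R = -2 - 6 = -8)
j(b) = 2*b (j(b) = 1*(2*b) = 2*b)
k = -1/15 (k = 1/(-7 - 8) = 1/(-15) = -1/15 ≈ -0.066667)
(U(4) + (6/j(3) + K/k))*11 = (-1 + (6/((2*3)) - 6/(-1/15)))*11 = (-1 + (6/6 - 6*(-15)))*11 = (-1 + (6*(1/6) + 90))*11 = (-1 + (1 + 90))*11 = (-1 + 91)*11 = 90*11 = 990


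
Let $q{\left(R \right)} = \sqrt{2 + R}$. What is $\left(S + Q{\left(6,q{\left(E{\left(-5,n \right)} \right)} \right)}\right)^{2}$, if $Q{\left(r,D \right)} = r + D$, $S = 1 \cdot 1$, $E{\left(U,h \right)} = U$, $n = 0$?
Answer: $\left(7 + i \sqrt{3}\right)^{2} \approx 46.0 + 24.249 i$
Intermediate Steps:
$S = 1$
$Q{\left(r,D \right)} = D + r$
$\left(S + Q{\left(6,q{\left(E{\left(-5,n \right)} \right)} \right)}\right)^{2} = \left(1 + \left(\sqrt{2 - 5} + 6\right)\right)^{2} = \left(1 + \left(\sqrt{-3} + 6\right)\right)^{2} = \left(1 + \left(i \sqrt{3} + 6\right)\right)^{2} = \left(1 + \left(6 + i \sqrt{3}\right)\right)^{2} = \left(7 + i \sqrt{3}\right)^{2}$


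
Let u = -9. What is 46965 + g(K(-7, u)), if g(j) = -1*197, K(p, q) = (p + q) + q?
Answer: 46768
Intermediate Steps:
K(p, q) = p + 2*q
g(j) = -197
46965 + g(K(-7, u)) = 46965 - 197 = 46768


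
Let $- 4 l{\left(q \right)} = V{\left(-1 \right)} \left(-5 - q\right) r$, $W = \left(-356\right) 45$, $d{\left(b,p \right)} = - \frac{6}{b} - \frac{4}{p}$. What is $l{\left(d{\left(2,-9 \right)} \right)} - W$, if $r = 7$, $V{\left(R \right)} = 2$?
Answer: $\frac{144257}{9} \approx 16029.0$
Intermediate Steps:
$W = -16020$
$l{\left(q \right)} = \frac{35}{2} + \frac{7 q}{2}$ ($l{\left(q \right)} = - \frac{2 \left(-5 - q\right) 7}{4} = - \frac{\left(-10 - 2 q\right) 7}{4} = - \frac{-70 - 14 q}{4} = \frac{35}{2} + \frac{7 q}{2}$)
$l{\left(d{\left(2,-9 \right)} \right)} - W = \left(\frac{35}{2} + \frac{7 \left(- \frac{6}{2} - \frac{4}{-9}\right)}{2}\right) - -16020 = \left(\frac{35}{2} + \frac{7 \left(\left(-6\right) \frac{1}{2} - - \frac{4}{9}\right)}{2}\right) + 16020 = \left(\frac{35}{2} + \frac{7 \left(-3 + \frac{4}{9}\right)}{2}\right) + 16020 = \left(\frac{35}{2} + \frac{7}{2} \left(- \frac{23}{9}\right)\right) + 16020 = \left(\frac{35}{2} - \frac{161}{18}\right) + 16020 = \frac{77}{9} + 16020 = \frac{144257}{9}$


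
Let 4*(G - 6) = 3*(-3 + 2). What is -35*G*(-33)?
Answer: 24255/4 ≈ 6063.8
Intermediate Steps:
G = 21/4 (G = 6 + (3*(-3 + 2))/4 = 6 + (3*(-1))/4 = 6 + (¼)*(-3) = 6 - ¾ = 21/4 ≈ 5.2500)
-35*G*(-33) = -35*21/4*(-33) = -735/4*(-33) = 24255/4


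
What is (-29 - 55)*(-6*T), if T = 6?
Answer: 3024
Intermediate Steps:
(-29 - 55)*(-6*T) = (-29 - 55)*(-6*6) = -84*(-36) = 3024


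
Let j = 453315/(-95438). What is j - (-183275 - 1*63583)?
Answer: 23559180489/95438 ≈ 2.4685e+5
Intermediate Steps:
j = -453315/95438 (j = 453315*(-1/95438) = -453315/95438 ≈ -4.7498)
j - (-183275 - 1*63583) = -453315/95438 - (-183275 - 1*63583) = -453315/95438 - (-183275 - 63583) = -453315/95438 - 1*(-246858) = -453315/95438 + 246858 = 23559180489/95438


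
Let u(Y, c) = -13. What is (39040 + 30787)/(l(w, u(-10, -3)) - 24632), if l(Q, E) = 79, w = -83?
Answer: -69827/24553 ≈ -2.8439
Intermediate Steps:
(39040 + 30787)/(l(w, u(-10, -3)) - 24632) = (39040 + 30787)/(79 - 24632) = 69827/(-24553) = 69827*(-1/24553) = -69827/24553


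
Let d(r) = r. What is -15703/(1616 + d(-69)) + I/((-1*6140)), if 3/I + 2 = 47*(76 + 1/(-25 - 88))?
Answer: -38890816944893/3831375724540 ≈ -10.151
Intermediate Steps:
I = 339/403363 (I = 3/(-2 + 47*(76 + 1/(-25 - 88))) = 3/(-2 + 47*(76 + 1/(-113))) = 3/(-2 + 47*(76 - 1/113)) = 3/(-2 + 47*(8587/113)) = 3/(-2 + 403589/113) = 3/(403363/113) = 3*(113/403363) = 339/403363 ≈ 0.00084043)
-15703/(1616 + d(-69)) + I/((-1*6140)) = -15703/(1616 - 69) + 339/(403363*((-1*6140))) = -15703/1547 + (339/403363)/(-6140) = -15703*1/1547 + (339/403363)*(-1/6140) = -15703/1547 - 339/2476648820 = -38890816944893/3831375724540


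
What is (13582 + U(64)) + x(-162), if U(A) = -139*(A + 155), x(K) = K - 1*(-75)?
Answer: -16946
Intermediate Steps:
x(K) = 75 + K (x(K) = K + 75 = 75 + K)
U(A) = -21545 - 139*A (U(A) = -139*(155 + A) = -21545 - 139*A)
(13582 + U(64)) + x(-162) = (13582 + (-21545 - 139*64)) + (75 - 162) = (13582 + (-21545 - 8896)) - 87 = (13582 - 30441) - 87 = -16859 - 87 = -16946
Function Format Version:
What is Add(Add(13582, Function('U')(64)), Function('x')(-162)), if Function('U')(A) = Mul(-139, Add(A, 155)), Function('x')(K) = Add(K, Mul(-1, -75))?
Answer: -16946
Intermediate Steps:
Function('x')(K) = Add(75, K) (Function('x')(K) = Add(K, 75) = Add(75, K))
Function('U')(A) = Add(-21545, Mul(-139, A)) (Function('U')(A) = Mul(-139, Add(155, A)) = Add(-21545, Mul(-139, A)))
Add(Add(13582, Function('U')(64)), Function('x')(-162)) = Add(Add(13582, Add(-21545, Mul(-139, 64))), Add(75, -162)) = Add(Add(13582, Add(-21545, -8896)), -87) = Add(Add(13582, -30441), -87) = Add(-16859, -87) = -16946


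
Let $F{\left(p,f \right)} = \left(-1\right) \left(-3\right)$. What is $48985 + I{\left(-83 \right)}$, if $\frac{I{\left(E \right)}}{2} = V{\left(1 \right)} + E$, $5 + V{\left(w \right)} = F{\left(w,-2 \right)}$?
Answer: $48815$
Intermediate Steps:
$F{\left(p,f \right)} = 3$
$V{\left(w \right)} = -2$ ($V{\left(w \right)} = -5 + 3 = -2$)
$I{\left(E \right)} = -4 + 2 E$ ($I{\left(E \right)} = 2 \left(-2 + E\right) = -4 + 2 E$)
$48985 + I{\left(-83 \right)} = 48985 + \left(-4 + 2 \left(-83\right)\right) = 48985 - 170 = 48815$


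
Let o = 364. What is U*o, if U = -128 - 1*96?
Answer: -81536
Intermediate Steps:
U = -224 (U = -128 - 96 = -224)
U*o = -224*364 = -81536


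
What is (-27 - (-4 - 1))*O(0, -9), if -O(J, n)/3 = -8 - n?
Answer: 66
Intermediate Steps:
O(J, n) = 24 + 3*n (O(J, n) = -3*(-8 - n) = 24 + 3*n)
(-27 - (-4 - 1))*O(0, -9) = (-27 - (-4 - 1))*(24 + 3*(-9)) = (-27 - 1*(-5))*(24 - 27) = (-27 + 5)*(-3) = -22*(-3) = 66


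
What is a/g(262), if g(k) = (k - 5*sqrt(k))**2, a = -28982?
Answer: -4158917/7358139 - 144910*sqrt(262)/7358139 ≈ -0.88399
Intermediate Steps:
a/g(262) = -28982/(-1*262 + 5*sqrt(262))**2 = -28982/(-262 + 5*sqrt(262))**2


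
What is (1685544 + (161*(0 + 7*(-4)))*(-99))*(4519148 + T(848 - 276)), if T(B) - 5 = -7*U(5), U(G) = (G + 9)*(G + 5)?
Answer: 9632003855628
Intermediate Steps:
U(G) = (5 + G)*(9 + G) (U(G) = (9 + G)*(5 + G) = (5 + G)*(9 + G))
T(B) = -975 (T(B) = 5 - 7*(45 + 5**2 + 14*5) = 5 - 7*(45 + 25 + 70) = 5 - 7*140 = 5 - 980 = -975)
(1685544 + (161*(0 + 7*(-4)))*(-99))*(4519148 + T(848 - 276)) = (1685544 + (161*(0 + 7*(-4)))*(-99))*(4519148 - 975) = (1685544 + (161*(0 - 28))*(-99))*4518173 = (1685544 + (161*(-28))*(-99))*4518173 = (1685544 - 4508*(-99))*4518173 = (1685544 + 446292)*4518173 = 2131836*4518173 = 9632003855628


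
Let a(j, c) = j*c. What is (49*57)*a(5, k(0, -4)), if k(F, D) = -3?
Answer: -41895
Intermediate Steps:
a(j, c) = c*j
(49*57)*a(5, k(0, -4)) = (49*57)*(-3*5) = 2793*(-15) = -41895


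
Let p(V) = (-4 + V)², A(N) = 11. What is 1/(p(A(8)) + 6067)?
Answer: 1/6116 ≈ 0.00016351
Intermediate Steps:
1/(p(A(8)) + 6067) = 1/((-4 + 11)² + 6067) = 1/(7² + 6067) = 1/(49 + 6067) = 1/6116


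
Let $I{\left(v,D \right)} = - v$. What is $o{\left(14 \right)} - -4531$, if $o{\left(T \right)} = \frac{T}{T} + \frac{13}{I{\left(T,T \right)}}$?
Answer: $\frac{63435}{14} \approx 4531.1$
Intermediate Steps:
$o{\left(T \right)} = 1 - \frac{13}{T}$ ($o{\left(T \right)} = \frac{T}{T} + \frac{13}{\left(-1\right) T} = 1 + 13 \left(- \frac{1}{T}\right) = 1 - \frac{13}{T}$)
$o{\left(14 \right)} - -4531 = \frac{-13 + 14}{14} - -4531 = \frac{1}{14} \cdot 1 + 4531 = \frac{1}{14} + 4531 = \frac{63435}{14}$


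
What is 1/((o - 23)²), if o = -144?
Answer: 1/27889 ≈ 3.5856e-5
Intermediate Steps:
1/((o - 23)²) = 1/((-144 - 23)²) = 1/((-167)²) = 1/27889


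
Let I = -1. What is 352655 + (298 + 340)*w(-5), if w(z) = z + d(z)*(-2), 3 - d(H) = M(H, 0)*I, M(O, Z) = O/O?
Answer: 344361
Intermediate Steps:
M(O, Z) = 1
d(H) = 4 (d(H) = 3 - (-1) = 3 - 1*(-1) = 3 + 1 = 4)
w(z) = -8 + z (w(z) = z + 4*(-2) = z - 8 = -8 + z)
352655 + (298 + 340)*w(-5) = 352655 + (298 + 340)*(-8 - 5) = 352655 + 638*(-13) = 352655 - 8294 = 344361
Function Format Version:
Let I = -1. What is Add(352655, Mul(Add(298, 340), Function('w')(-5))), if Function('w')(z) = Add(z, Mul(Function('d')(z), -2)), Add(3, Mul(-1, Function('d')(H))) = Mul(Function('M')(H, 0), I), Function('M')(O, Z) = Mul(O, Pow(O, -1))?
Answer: 344361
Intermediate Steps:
Function('M')(O, Z) = 1
Function('d')(H) = 4 (Function('d')(H) = Add(3, Mul(-1, Mul(1, -1))) = Add(3, Mul(-1, -1)) = Add(3, 1) = 4)
Function('w')(z) = Add(-8, z) (Function('w')(z) = Add(z, Mul(4, -2)) = Add(z, -8) = Add(-8, z))
Add(352655, Mul(Add(298, 340), Function('w')(-5))) = Add(352655, Mul(Add(298, 340), Add(-8, -5))) = Add(352655, Mul(638, -13)) = Add(352655, -8294) = 344361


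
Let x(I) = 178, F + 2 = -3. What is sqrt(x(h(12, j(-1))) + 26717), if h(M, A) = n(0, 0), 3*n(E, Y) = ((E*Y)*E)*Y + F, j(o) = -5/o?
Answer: sqrt(26895) ≈ 164.00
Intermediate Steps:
F = -5 (F = -2 - 3 = -5)
n(E, Y) = -5/3 + E**2*Y**2/3 (n(E, Y) = (((E*Y)*E)*Y - 5)/3 = ((Y*E**2)*Y - 5)/3 = (E**2*Y**2 - 5)/3 = (-5 + E**2*Y**2)/3 = -5/3 + E**2*Y**2/3)
h(M, A) = -5/3 (h(M, A) = -5/3 + (1/3)*0**2*0**2 = -5/3 + (1/3)*0*0 = -5/3 + 0 = -5/3)
sqrt(x(h(12, j(-1))) + 26717) = sqrt(178 + 26717) = sqrt(26895)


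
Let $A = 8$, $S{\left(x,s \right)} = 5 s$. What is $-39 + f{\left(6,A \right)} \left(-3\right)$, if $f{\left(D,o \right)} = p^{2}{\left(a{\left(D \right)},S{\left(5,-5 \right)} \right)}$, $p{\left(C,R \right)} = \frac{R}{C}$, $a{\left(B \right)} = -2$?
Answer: $- \frac{2031}{4} \approx -507.75$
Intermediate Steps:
$f{\left(D,o \right)} = \frac{625}{4}$ ($f{\left(D,o \right)} = \left(\frac{5 \left(-5\right)}{-2}\right)^{2} = \left(\left(-25\right) \left(- \frac{1}{2}\right)\right)^{2} = \left(\frac{25}{2}\right)^{2} = \frac{625}{4}$)
$-39 + f{\left(6,A \right)} \left(-3\right) = -39 + \frac{625}{4} \left(-3\right) = -39 - \frac{1875}{4} = - \frac{2031}{4}$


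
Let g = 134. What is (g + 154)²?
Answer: 82944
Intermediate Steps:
(g + 154)² = (134 + 154)² = 288² = 82944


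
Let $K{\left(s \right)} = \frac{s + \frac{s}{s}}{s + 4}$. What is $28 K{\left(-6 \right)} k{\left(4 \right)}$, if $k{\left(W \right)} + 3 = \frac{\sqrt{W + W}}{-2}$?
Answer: $-210 - 70 \sqrt{2} \approx -309.0$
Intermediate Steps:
$K{\left(s \right)} = \frac{1 + s}{4 + s}$ ($K{\left(s \right)} = \frac{s + 1}{4 + s} = \frac{1 + s}{4 + s}$)
$k{\left(W \right)} = -3 - \frac{\sqrt{2} \sqrt{W}}{2}$ ($k{\left(W \right)} = -3 + \frac{\sqrt{W + W}}{-2} = -3 + \sqrt{2 W} \left(- \frac{1}{2}\right) = -3 + \sqrt{2} \sqrt{W} \left(- \frac{1}{2}\right) = -3 - \frac{\sqrt{2} \sqrt{W}}{2}$)
$28 K{\left(-6 \right)} k{\left(4 \right)} = 28 \frac{1 - 6}{4 - 6} \left(-3 - \frac{\sqrt{2} \sqrt{4}}{2}\right) = 28 \frac{1}{-2} \left(-5\right) \left(-3 - \frac{1}{2} \sqrt{2} \cdot 2\right) = 28 \left(\left(- \frac{1}{2}\right) \left(-5\right)\right) \left(-3 - \sqrt{2}\right) = 28 \cdot \frac{5}{2} \left(-3 - \sqrt{2}\right) = 70 \left(-3 - \sqrt{2}\right) = -210 - 70 \sqrt{2}$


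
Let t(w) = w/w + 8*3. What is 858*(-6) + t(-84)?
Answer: -5123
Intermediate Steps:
t(w) = 25 (t(w) = 1 + 24 = 25)
858*(-6) + t(-84) = 858*(-6) + 25 = -5148 + 25 = -5123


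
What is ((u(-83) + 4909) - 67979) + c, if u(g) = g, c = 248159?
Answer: 185006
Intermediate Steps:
((u(-83) + 4909) - 67979) + c = ((-83 + 4909) - 67979) + 248159 = (4826 - 67979) + 248159 = -63153 + 248159 = 185006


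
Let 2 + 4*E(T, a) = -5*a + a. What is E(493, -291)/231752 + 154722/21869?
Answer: 71726971777/10136368976 ≈ 7.0762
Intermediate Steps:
E(T, a) = -½ - a (E(T, a) = -½ + (-5*a + a)/4 = -½ + (-4*a)/4 = -½ - a)
E(493, -291)/231752 + 154722/21869 = (-½ - 1*(-291))/231752 + 154722/21869 = (-½ + 291)*(1/231752) + 154722*(1/21869) = (581/2)*(1/231752) + 154722/21869 = 581/463504 + 154722/21869 = 71726971777/10136368976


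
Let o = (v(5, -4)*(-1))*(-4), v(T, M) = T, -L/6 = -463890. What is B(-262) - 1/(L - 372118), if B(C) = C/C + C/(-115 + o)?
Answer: 860806159/229066090 ≈ 3.7579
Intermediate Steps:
L = 2783340 (L = -6*(-463890) = 2783340)
o = 20 (o = (5*(-1))*(-4) = -5*(-4) = 20)
B(C) = 1 - C/95 (B(C) = C/C + C/(-115 + 20) = 1 + C/(-95) = 1 + C*(-1/95) = 1 - C/95)
B(-262) - 1/(L - 372118) = (1 - 1/95*(-262)) - 1/(2783340 - 372118) = (1 + 262/95) - 1/2411222 = 357/95 - 1*1/2411222 = 357/95 - 1/2411222 = 860806159/229066090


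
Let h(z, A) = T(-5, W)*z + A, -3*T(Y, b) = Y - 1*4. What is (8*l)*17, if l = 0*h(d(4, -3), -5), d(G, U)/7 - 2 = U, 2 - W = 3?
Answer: 0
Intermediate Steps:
W = -1 (W = 2 - 1*3 = 2 - 3 = -1)
d(G, U) = 14 + 7*U
T(Y, b) = 4/3 - Y/3 (T(Y, b) = -(Y - 1*4)/3 = -(Y - 4)/3 = -(-4 + Y)/3 = 4/3 - Y/3)
h(z, A) = A + 3*z (h(z, A) = (4/3 - ⅓*(-5))*z + A = (4/3 + 5/3)*z + A = 3*z + A = A + 3*z)
l = 0 (l = 0*(-5 + 3*(14 + 7*(-3))) = 0*(-5 + 3*(14 - 21)) = 0*(-5 + 3*(-7)) = 0*(-5 - 21) = 0*(-26) = 0)
(8*l)*17 = (8*0)*17 = 0*17 = 0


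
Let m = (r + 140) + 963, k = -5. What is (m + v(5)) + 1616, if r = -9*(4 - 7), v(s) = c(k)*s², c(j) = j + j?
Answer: 2496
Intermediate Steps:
c(j) = 2*j
v(s) = -10*s² (v(s) = (2*(-5))*s² = -10*s²)
r = 27 (r = -9*(-3) = 27)
m = 1130 (m = (27 + 140) + 963 = 167 + 963 = 1130)
(m + v(5)) + 1616 = (1130 - 10*5²) + 1616 = (1130 - 10*25) + 1616 = (1130 - 250) + 1616 = 880 + 1616 = 2496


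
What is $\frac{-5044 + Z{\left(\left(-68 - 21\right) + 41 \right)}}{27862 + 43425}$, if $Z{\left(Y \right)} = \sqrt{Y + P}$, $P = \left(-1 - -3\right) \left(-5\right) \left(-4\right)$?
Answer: $- \frac{5044}{71287} + \frac{2 i \sqrt{2}}{71287} \approx -0.070756 + 3.9677 \cdot 10^{-5} i$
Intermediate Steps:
$P = 40$ ($P = \left(-1 + 3\right) \left(-5\right) \left(-4\right) = 2 \left(-5\right) \left(-4\right) = \left(-10\right) \left(-4\right) = 40$)
$Z{\left(Y \right)} = \sqrt{40 + Y}$ ($Z{\left(Y \right)} = \sqrt{Y + 40} = \sqrt{40 + Y}$)
$\frac{-5044 + Z{\left(\left(-68 - 21\right) + 41 \right)}}{27862 + 43425} = \frac{-5044 + \sqrt{40 + \left(\left(-68 - 21\right) + 41\right)}}{27862 + 43425} = \frac{-5044 + \sqrt{40 + \left(-89 + 41\right)}}{71287} = \left(-5044 + \sqrt{40 - 48}\right) \frac{1}{71287} = \left(-5044 + \sqrt{-8}\right) \frac{1}{71287} = \left(-5044 + 2 i \sqrt{2}\right) \frac{1}{71287} = - \frac{5044}{71287} + \frac{2 i \sqrt{2}}{71287}$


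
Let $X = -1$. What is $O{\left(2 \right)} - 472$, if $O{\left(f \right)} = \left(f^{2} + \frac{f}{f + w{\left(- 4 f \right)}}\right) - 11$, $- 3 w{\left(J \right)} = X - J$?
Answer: $-485$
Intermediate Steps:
$w{\left(J \right)} = \frac{1}{3} + \frac{J}{3}$ ($w{\left(J \right)} = - \frac{-1 - J}{3} = \frac{1}{3} + \frac{J}{3}$)
$O{\left(f \right)} = -11 + f^{2} + \frac{f}{\frac{1}{3} - \frac{f}{3}}$ ($O{\left(f \right)} = \left(f^{2} + \frac{f}{f + \left(\frac{1}{3} + \frac{\left(-4\right) f}{3}\right)}\right) - 11 = \left(f^{2} + \frac{f}{f - \left(- \frac{1}{3} + \frac{4 f}{3}\right)}\right) - 11 = \left(f^{2} + \frac{f}{\frac{1}{3} - \frac{f}{3}}\right) - 11 = -11 + f^{2} + \frac{f}{\frac{1}{3} - \frac{f}{3}}$)
$O{\left(2 \right)} - 472 = \frac{11 + 2^{3} - 2^{2} - 28}{-1 + 2} - 472 = \frac{11 + 8 - 4 - 28}{1} - 472 = 1 \left(11 + 8 - 4 - 28\right) - 472 = 1 \left(-13\right) - 472 = -13 - 472 = -485$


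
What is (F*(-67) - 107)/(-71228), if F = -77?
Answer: -1263/17807 ≈ -0.070927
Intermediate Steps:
(F*(-67) - 107)/(-71228) = (-77*(-67) - 107)/(-71228) = (5159 - 107)*(-1/71228) = 5052*(-1/71228) = -1263/17807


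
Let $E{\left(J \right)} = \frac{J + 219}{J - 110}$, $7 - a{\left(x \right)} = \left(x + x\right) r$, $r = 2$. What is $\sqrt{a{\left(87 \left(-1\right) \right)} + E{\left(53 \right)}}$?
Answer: $\frac{\sqrt{1137891}}{57} \approx 18.714$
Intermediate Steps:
$a{\left(x \right)} = 7 - 4 x$ ($a{\left(x \right)} = 7 - \left(x + x\right) 2 = 7 - 2 x 2 = 7 - 4 x$)
$E{\left(J \right)} = \frac{219 + J}{-110 + J}$
$\sqrt{a{\left(87 \left(-1\right) \right)} + E{\left(53 \right)}} = \sqrt{\left(7 - 4 \cdot 87 \left(-1\right)\right) + \frac{219 + 53}{-110 + 53}} = \sqrt{\left(7 - -348\right) + \frac{1}{-57} \cdot 272} = \sqrt{\left(7 + 348\right) - \frac{272}{57}} = \sqrt{355 - \frac{272}{57}} = \sqrt{\frac{19963}{57}} = \frac{\sqrt{1137891}}{57}$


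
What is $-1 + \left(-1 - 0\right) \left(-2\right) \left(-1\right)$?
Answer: $-3$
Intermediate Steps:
$-1 + \left(-1 - 0\right) \left(-2\right) \left(-1\right) = -1 + \left(-1 + 0\right) \left(-2\right) \left(-1\right) = -1 + \left(-1\right) \left(-2\right) \left(-1\right) = -1 + 2 \left(-1\right) = -1 - 2 = -3$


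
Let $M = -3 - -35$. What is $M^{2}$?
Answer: $1024$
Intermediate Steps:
$M = 32$ ($M = -3 + 35 = 32$)
$M^{2} = 32^{2} = 1024$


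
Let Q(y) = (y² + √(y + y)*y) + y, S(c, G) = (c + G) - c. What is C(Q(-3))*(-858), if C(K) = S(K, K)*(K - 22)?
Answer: 128700 - 25740*I*√6 ≈ 1.287e+5 - 63050.0*I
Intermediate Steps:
S(c, G) = G (S(c, G) = (G + c) - c = G)
Q(y) = y + y² + √2*y^(3/2) (Q(y) = (y² + √(2*y)*y) + y = (y² + (√2*√y)*y) + y = (y² + √2*y^(3/2)) + y = y + y² + √2*y^(3/2))
C(K) = K*(-22 + K) (C(K) = K*(K - 22) = K*(-22 + K))
C(Q(-3))*(-858) = ((-3 + (-3)² + √2*(-3)^(3/2))*(-22 + (-3 + (-3)² + √2*(-3)^(3/2))))*(-858) = ((-3 + 9 + √2*(-3*I*√3))*(-22 + (-3 + 9 + √2*(-3*I*√3))))*(-858) = ((-3 + 9 - 3*I*√6)*(-22 + (-3 + 9 - 3*I*√6)))*(-858) = ((6 - 3*I*√6)*(-22 + (6 - 3*I*√6)))*(-858) = ((6 - 3*I*√6)*(-16 - 3*I*√6))*(-858) = ((-16 - 3*I*√6)*(6 - 3*I*√6))*(-858) = -858*(-16 - 3*I*√6)*(6 - 3*I*√6)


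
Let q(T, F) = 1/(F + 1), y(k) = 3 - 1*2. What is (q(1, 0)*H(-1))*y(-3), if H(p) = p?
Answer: -1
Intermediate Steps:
y(k) = 1 (y(k) = 3 - 2 = 1)
q(T, F) = 1/(1 + F)
(q(1, 0)*H(-1))*y(-3) = (-1/(1 + 0))*1 = (-1/1)*1 = (1*(-1))*1 = -1*1 = -1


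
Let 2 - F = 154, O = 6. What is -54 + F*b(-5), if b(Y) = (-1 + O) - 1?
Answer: -662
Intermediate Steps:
b(Y) = 4 (b(Y) = (-1 + 6) - 1 = 5 - 1 = 4)
F = -152 (F = 2 - 1*154 = 2 - 154 = -152)
-54 + F*b(-5) = -54 - 152*4 = -54 - 608 = -662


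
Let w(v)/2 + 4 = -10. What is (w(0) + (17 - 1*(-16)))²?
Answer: 25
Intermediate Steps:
w(v) = -28 (w(v) = -8 + 2*(-10) = -8 - 20 = -28)
(w(0) + (17 - 1*(-16)))² = (-28 + (17 - 1*(-16)))² = (-28 + (17 + 16))² = (-28 + 33)² = 5² = 25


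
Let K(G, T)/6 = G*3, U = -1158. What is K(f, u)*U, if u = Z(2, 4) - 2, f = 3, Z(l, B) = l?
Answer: -62532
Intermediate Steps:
u = 0 (u = 2 - 2 = 0)
K(G, T) = 18*G (K(G, T) = 6*(G*3) = 6*(3*G) = 18*G)
K(f, u)*U = (18*3)*(-1158) = 54*(-1158) = -62532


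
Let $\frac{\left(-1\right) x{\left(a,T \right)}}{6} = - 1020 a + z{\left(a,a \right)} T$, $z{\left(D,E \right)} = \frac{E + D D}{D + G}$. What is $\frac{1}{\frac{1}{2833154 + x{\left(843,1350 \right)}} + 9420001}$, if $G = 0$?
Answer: $\frac{1155914}{10888711035915} \approx 1.0616 \cdot 10^{-7}$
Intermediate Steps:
$z{\left(D,E \right)} = \frac{E + D^{2}}{D}$ ($z{\left(D,E \right)} = \frac{E + D D}{D + 0} = \frac{E + D^{2}}{D}$)
$x{\left(a,T \right)} = 6120 a - 6 T \left(1 + a\right)$ ($x{\left(a,T \right)} = - 6 \left(- 1020 a + \left(a + \frac{a}{a}\right) T\right) = - 6 \left(- 1020 a + \left(a + 1\right) T\right) = - 6 \left(- 1020 a + \left(1 + a\right) T\right) = - 6 \left(- 1020 a + T \left(1 + a\right)\right) = 6120 a - 6 T \left(1 + a\right)$)
$\frac{1}{\frac{1}{2833154 + x{\left(843,1350 \right)}} + 9420001} = \frac{1}{\frac{1}{2833154 + \left(6120 \cdot 843 - 8100 \left(1 + 843\right)\right)} + 9420001} = \frac{1}{\frac{1}{2833154 + \left(5159160 - 8100 \cdot 844\right)} + 9420001} = \frac{1}{\frac{1}{2833154 + \left(5159160 - 6836400\right)} + 9420001} = \frac{1}{\frac{1}{2833154 - 1677240} + 9420001} = \frac{1}{\frac{1}{1155914} + 9420001} = \frac{1}{\frac{10888711035915}{1155914}} = \frac{1155914}{10888711035915}$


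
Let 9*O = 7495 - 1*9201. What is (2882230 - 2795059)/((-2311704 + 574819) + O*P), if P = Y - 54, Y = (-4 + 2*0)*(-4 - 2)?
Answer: -261513/5193595 ≈ -0.050353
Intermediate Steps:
Y = 24 (Y = (-4 + 0)*(-6) = -4*(-6) = 24)
O = -1706/9 (O = (7495 - 1*9201)/9 = (7495 - 9201)/9 = (⅑)*(-1706) = -1706/9 ≈ -189.56)
P = -30 (P = 24 - 54 = -30)
(2882230 - 2795059)/((-2311704 + 574819) + O*P) = (2882230 - 2795059)/((-2311704 + 574819) - 1706/9*(-30)) = 87171/(-1736885 + 17060/3) = 87171/(-5193595/3) = 87171*(-3/5193595) = -261513/5193595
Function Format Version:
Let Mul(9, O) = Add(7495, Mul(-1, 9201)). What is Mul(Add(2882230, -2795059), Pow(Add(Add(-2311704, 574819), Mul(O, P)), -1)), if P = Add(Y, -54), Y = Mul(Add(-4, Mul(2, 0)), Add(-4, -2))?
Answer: Rational(-261513, 5193595) ≈ -0.050353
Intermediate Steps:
Y = 24 (Y = Mul(Add(-4, 0), -6) = Mul(-4, -6) = 24)
O = Rational(-1706, 9) (O = Mul(Rational(1, 9), Add(7495, Mul(-1, 9201))) = Mul(Rational(1, 9), Add(7495, -9201)) = Mul(Rational(1, 9), -1706) = Rational(-1706, 9) ≈ -189.56)
P = -30 (P = Add(24, -54) = -30)
Mul(Add(2882230, -2795059), Pow(Add(Add(-2311704, 574819), Mul(O, P)), -1)) = Mul(Add(2882230, -2795059), Pow(Add(Add(-2311704, 574819), Mul(Rational(-1706, 9), -30)), -1)) = Mul(87171, Pow(Add(-1736885, Rational(17060, 3)), -1)) = Mul(87171, Pow(Rational(-5193595, 3), -1)) = Mul(87171, Rational(-3, 5193595)) = Rational(-261513, 5193595)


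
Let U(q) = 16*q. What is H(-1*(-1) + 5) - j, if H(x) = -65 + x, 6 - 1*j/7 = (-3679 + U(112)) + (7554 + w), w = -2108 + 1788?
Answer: 37328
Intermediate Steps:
w = -320
j = -37387 (j = 42 - 7*((-3679 + 16*112) + (7554 - 320)) = 42 - 7*((-3679 + 1792) + 7234) = 42 - 7*(-1887 + 7234) = 42 - 7*5347 = 42 - 37429 = -37387)
H(-1*(-1) + 5) - j = (-65 + (-1*(-1) + 5)) - 1*(-37387) = (-65 + (1 + 5)) + 37387 = (-65 + 6) + 37387 = -59 + 37387 = 37328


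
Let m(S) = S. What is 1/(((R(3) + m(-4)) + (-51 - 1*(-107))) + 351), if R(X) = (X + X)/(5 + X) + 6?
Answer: 4/1639 ≈ 0.0024405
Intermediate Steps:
R(X) = 6 + 2*X/(5 + X) (R(X) = (2*X)/(5 + X) + 6 = 2*X/(5 + X) + 6 = 6 + 2*X/(5 + X))
1/(((R(3) + m(-4)) + (-51 - 1*(-107))) + 351) = 1/(((2*(15 + 4*3)/(5 + 3) - 4) + (-51 - 1*(-107))) + 351) = 1/(((2*(15 + 12)/8 - 4) + (-51 + 107)) + 351) = 1/(((2*(⅛)*27 - 4) + 56) + 351) = 1/(((27/4 - 4) + 56) + 351) = 1/((11/4 + 56) + 351) = 1/(235/4 + 351) = 1/(1639/4) = 4/1639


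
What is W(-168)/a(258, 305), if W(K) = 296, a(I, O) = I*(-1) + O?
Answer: 296/47 ≈ 6.2979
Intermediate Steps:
a(I, O) = O - I (a(I, O) = -I + O = O - I)
W(-168)/a(258, 305) = 296/(305 - 1*258) = 296/(305 - 258) = 296/47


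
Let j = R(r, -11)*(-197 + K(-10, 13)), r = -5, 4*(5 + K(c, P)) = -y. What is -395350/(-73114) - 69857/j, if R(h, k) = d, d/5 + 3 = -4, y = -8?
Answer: -1170037349/255899000 ≈ -4.5723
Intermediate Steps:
d = -35 (d = -15 + 5*(-4) = -15 - 20 = -35)
K(c, P) = -3 (K(c, P) = -5 + (-1*(-8))/4 = -5 + (¼)*8 = -5 + 2 = -3)
R(h, k) = -35
j = 7000 (j = -35*(-197 - 3) = -35*(-200) = 7000)
-395350/(-73114) - 69857/j = -395350/(-73114) - 69857/7000 = -395350*(-1/73114) - 69857*1/7000 = 197675/36557 - 69857/7000 = -1170037349/255899000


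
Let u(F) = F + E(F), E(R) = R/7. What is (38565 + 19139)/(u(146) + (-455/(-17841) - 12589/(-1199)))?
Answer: 4320284429076/13280564285 ≈ 325.31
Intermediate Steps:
E(R) = R/7 (E(R) = R*(⅐) = R/7)
u(F) = 8*F/7 (u(F) = F + F/7 = 8*F/7)
(38565 + 19139)/(u(146) + (-455/(-17841) - 12589/(-1199))) = (38565 + 19139)/((8/7)*146 + (-455/(-17841) - 12589/(-1199))) = 57704/(1168/7 + (-455*(-1/17841) - 12589*(-1/1199))) = 57704/(1168/7 + (455/17841 + 12589/1199)) = 57704/(1168/7 + 225145894/21391359) = 57704/(26561128570/149739513) = 57704*(149739513/26561128570) = 4320284429076/13280564285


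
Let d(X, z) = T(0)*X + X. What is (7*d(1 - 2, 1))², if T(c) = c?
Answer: 49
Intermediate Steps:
d(X, z) = X (d(X, z) = 0*X + X = 0 + X = X)
(7*d(1 - 2, 1))² = (7*(1 - 2))² = (7*(-1))² = (-7)² = 49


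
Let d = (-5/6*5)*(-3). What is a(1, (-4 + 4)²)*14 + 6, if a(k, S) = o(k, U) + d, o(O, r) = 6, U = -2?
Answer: 265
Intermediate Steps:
d = 25/2 (d = (-5*⅙*5)*(-3) = -⅚*5*(-3) = -25/6*(-3) = 25/2 ≈ 12.500)
a(k, S) = 37/2 (a(k, S) = 6 + 25/2 = 37/2)
a(1, (-4 + 4)²)*14 + 6 = (37/2)*14 + 6 = 259 + 6 = 265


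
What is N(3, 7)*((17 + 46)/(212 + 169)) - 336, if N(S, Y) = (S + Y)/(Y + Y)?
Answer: -42657/127 ≈ -335.88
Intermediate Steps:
N(S, Y) = (S + Y)/(2*Y) (N(S, Y) = (S + Y)/((2*Y)) = (S + Y)*(1/(2*Y)) = (S + Y)/(2*Y))
N(3, 7)*((17 + 46)/(212 + 169)) - 336 = ((1/2)*(3 + 7)/7)*((17 + 46)/(212 + 169)) - 336 = ((1/2)*(1/7)*10)*(63/381) - 336 = 5*(63*(1/381))/7 - 336 = (5/7)*(21/127) - 336 = 15/127 - 336 = -42657/127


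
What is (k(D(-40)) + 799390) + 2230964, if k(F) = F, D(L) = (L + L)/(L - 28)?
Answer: 51516038/17 ≈ 3.0304e+6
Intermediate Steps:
D(L) = 2*L/(-28 + L) (D(L) = (2*L)/(-28 + L) = 2*L/(-28 + L))
(k(D(-40)) + 799390) + 2230964 = (2*(-40)/(-28 - 40) + 799390) + 2230964 = (2*(-40)/(-68) + 799390) + 2230964 = (2*(-40)*(-1/68) + 799390) + 2230964 = (20/17 + 799390) + 2230964 = 13589650/17 + 2230964 = 51516038/17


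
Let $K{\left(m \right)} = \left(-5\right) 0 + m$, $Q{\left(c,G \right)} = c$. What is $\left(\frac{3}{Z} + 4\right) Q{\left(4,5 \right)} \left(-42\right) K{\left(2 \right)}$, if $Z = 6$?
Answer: $-1512$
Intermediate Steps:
$K{\left(m \right)} = m$ ($K{\left(m \right)} = 0 + m = m$)
$\left(\frac{3}{Z} + 4\right) Q{\left(4,5 \right)} \left(-42\right) K{\left(2 \right)} = \left(\frac{3}{6} + 4\right) 4 \left(-42\right) 2 = \left(3 \cdot \frac{1}{6} + 4\right) 4 \left(-42\right) 2 = \left(\frac{1}{2} + 4\right) 4 \left(-42\right) 2 = \frac{9}{2} \cdot 4 \left(-42\right) 2 = 18 \left(-42\right) 2 = \left(-756\right) 2 = -1512$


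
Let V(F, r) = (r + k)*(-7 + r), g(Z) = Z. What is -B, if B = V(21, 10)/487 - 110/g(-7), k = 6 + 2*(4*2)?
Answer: -54242/3409 ≈ -15.911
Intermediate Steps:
k = 22 (k = 6 + 2*8 = 6 + 16 = 22)
V(F, r) = (-7 + r)*(22 + r) (V(F, r) = (r + 22)*(-7 + r) = (22 + r)*(-7 + r) = (-7 + r)*(22 + r))
B = 54242/3409 (B = (-154 + 10² + 15*10)/487 - 110/(-7) = (-154 + 100 + 150)*(1/487) - 110*(-⅐) = 96*(1/487) + 110/7 = 96/487 + 110/7 = 54242/3409 ≈ 15.911)
-B = -1*54242/3409 = -54242/3409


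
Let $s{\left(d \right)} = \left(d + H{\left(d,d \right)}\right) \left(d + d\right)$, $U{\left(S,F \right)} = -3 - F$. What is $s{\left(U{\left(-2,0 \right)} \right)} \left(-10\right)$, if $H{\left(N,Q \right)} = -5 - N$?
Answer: $-300$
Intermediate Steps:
$s{\left(d \right)} = - 10 d$ ($s{\left(d \right)} = \left(d - \left(5 + d\right)\right) \left(d + d\right) = - 5 \cdot 2 d = - 10 d$)
$s{\left(U{\left(-2,0 \right)} \right)} \left(-10\right) = - 10 \left(-3 - 0\right) \left(-10\right) = - 10 \left(-3 + 0\right) \left(-10\right) = \left(-10\right) \left(-3\right) \left(-10\right) = 30 \left(-10\right) = -300$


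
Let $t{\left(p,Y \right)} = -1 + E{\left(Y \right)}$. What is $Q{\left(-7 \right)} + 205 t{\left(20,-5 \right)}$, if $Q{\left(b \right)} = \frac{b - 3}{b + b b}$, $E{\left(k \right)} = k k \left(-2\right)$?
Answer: $- \frac{219560}{21} \approx -10455.0$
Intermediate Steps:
$E{\left(k \right)} = - 2 k^{2}$ ($E{\left(k \right)} = k^{2} \left(-2\right) = - 2 k^{2}$)
$t{\left(p,Y \right)} = -1 - 2 Y^{2}$
$Q{\left(b \right)} = \frac{-3 + b}{b + b^{2}}$
$Q{\left(-7 \right)} + 205 t{\left(20,-5 \right)} = \frac{-3 - 7}{\left(-7\right) \left(1 - 7\right)} + 205 \left(-1 - 2 \left(-5\right)^{2}\right) = \left(- \frac{1}{7}\right) \frac{1}{-6} \left(-10\right) + 205 \left(-1 - 50\right) = \left(- \frac{1}{7}\right) \left(- \frac{1}{6}\right) \left(-10\right) + 205 \left(-1 - 50\right) = - \frac{5}{21} + 205 \left(-51\right) = - \frac{5}{21} - 10455 = - \frac{219560}{21}$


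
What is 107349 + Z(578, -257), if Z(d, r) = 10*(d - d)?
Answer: 107349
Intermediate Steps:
Z(d, r) = 0 (Z(d, r) = 10*0 = 0)
107349 + Z(578, -257) = 107349 + 0 = 107349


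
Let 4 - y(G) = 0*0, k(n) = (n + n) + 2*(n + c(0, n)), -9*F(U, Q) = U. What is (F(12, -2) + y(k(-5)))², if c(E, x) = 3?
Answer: 64/9 ≈ 7.1111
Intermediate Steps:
F(U, Q) = -U/9
k(n) = 6 + 4*n (k(n) = (n + n) + 2*(n + 3) = 2*n + 2*(3 + n) = 2*n + (6 + 2*n) = 6 + 4*n)
y(G) = 4 (y(G) = 4 - 0*0 = 4 - 1*0 = 4 + 0 = 4)
(F(12, -2) + y(k(-5)))² = (-⅑*12 + 4)² = (-4/3 + 4)² = (8/3)² = 64/9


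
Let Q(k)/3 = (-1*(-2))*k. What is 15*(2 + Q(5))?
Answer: 480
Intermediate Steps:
Q(k) = 6*k (Q(k) = 3*((-1*(-2))*k) = 3*(2*k) = 6*k)
15*(2 + Q(5)) = 15*(2 + 6*5) = 15*(2 + 30) = 15*32 = 480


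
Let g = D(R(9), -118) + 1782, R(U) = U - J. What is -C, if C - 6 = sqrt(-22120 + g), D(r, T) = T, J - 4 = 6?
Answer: -6 - 2*I*sqrt(5114) ≈ -6.0 - 143.02*I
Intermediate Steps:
J = 10 (J = 4 + 6 = 10)
R(U) = -10 + U (R(U) = U - 1*10 = U - 10 = -10 + U)
g = 1664 (g = -118 + 1782 = 1664)
C = 6 + 2*I*sqrt(5114) (C = 6 + sqrt(-22120 + 1664) = 6 + sqrt(-20456) = 6 + 2*I*sqrt(5114) ≈ 6.0 + 143.02*I)
-C = -(6 + 2*I*sqrt(5114)) = -6 - 2*I*sqrt(5114)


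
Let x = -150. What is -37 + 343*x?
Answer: -51487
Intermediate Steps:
-37 + 343*x = -37 + 343*(-150) = -37 - 51450 = -51487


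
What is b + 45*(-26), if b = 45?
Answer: -1125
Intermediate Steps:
b + 45*(-26) = 45 + 45*(-26) = 45 - 1170 = -1125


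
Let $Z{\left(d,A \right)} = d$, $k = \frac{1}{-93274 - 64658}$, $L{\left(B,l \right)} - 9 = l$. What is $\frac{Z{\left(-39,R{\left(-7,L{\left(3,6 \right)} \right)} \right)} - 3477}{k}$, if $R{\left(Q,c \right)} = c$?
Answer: $555288912$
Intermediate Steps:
$L{\left(B,l \right)} = 9 + l$
$k = - \frac{1}{157932}$ ($k = \frac{1}{-157932} = - \frac{1}{157932} \approx -6.3318 \cdot 10^{-6}$)
$\frac{Z{\left(-39,R{\left(-7,L{\left(3,6 \right)} \right)} \right)} - 3477}{k} = \frac{-39 - 3477}{- \frac{1}{157932}} = \left(-39 - 3477\right) \left(-157932\right) = \left(-3516\right) \left(-157932\right) = 555288912$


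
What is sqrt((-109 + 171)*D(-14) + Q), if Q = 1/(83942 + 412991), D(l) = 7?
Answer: sqrt(107173004913159)/496933 ≈ 20.833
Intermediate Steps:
Q = 1/496933 ≈ 2.0123e-6
sqrt((-109 + 171)*D(-14) + Q) = sqrt((-109 + 171)*7 + 1/496933) = sqrt(62*7 + 1/496933) = sqrt(434 + 1/496933) = sqrt(215668923/496933) = sqrt(107173004913159)/496933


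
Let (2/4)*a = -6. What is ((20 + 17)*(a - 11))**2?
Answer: 724201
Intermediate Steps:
a = -12 (a = 2*(-6) = -12)
((20 + 17)*(a - 11))**2 = ((20 + 17)*(-12 - 11))**2 = (37*(-23))**2 = (-851)**2 = 724201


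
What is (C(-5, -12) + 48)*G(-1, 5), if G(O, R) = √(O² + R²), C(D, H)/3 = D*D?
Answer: 123*√26 ≈ 627.18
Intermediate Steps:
C(D, H) = 3*D² (C(D, H) = 3*(D*D) = 3*D²)
(C(-5, -12) + 48)*G(-1, 5) = (3*(-5)² + 48)*√((-1)² + 5²) = (3*25 + 48)*√(1 + 25) = (75 + 48)*√26 = 123*√26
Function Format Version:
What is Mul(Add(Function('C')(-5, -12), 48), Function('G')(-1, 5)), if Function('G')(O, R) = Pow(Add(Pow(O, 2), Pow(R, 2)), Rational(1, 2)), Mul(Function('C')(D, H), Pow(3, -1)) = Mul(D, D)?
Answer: Mul(123, Pow(26, Rational(1, 2))) ≈ 627.18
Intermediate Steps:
Function('C')(D, H) = Mul(3, Pow(D, 2)) (Function('C')(D, H) = Mul(3, Mul(D, D)) = Mul(3, Pow(D, 2)))
Mul(Add(Function('C')(-5, -12), 48), Function('G')(-1, 5)) = Mul(Add(Mul(3, Pow(-5, 2)), 48), Pow(Add(Pow(-1, 2), Pow(5, 2)), Rational(1, 2))) = Mul(Add(Mul(3, 25), 48), Pow(Add(1, 25), Rational(1, 2))) = Mul(Add(75, 48), Pow(26, Rational(1, 2))) = Mul(123, Pow(26, Rational(1, 2)))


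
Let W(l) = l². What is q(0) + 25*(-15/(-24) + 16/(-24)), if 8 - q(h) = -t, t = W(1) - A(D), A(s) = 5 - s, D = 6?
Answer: 215/24 ≈ 8.9583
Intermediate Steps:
t = 2 (t = 1² - (5 - 1*6) = 1 - (5 - 6) = 1 - 1*(-1) = 1 + 1 = 2)
q(h) = 10 (q(h) = 8 - (-1)*2 = 8 - 1*(-2) = 8 + 2 = 10)
q(0) + 25*(-15/(-24) + 16/(-24)) = 10 + 25*(-15/(-24) + 16/(-24)) = 10 + 25*(-15*(-1/24) + 16*(-1/24)) = 10 + 25*(5/8 - ⅔) = 10 + 25*(-1/24) = 10 - 25/24 = 215/24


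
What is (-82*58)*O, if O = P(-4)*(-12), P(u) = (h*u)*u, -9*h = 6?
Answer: -608768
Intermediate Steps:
h = -2/3 (h = -1/9*6 = -2/3 ≈ -0.66667)
P(u) = -2*u**2/3 (P(u) = (-2*u/3)*u = -2*u**2/3)
O = 128 (O = -2/3*(-4)**2*(-12) = -2/3*16*(-12) = -32/3*(-12) = 128)
(-82*58)*O = -82*58*128 = -4756*128 = -608768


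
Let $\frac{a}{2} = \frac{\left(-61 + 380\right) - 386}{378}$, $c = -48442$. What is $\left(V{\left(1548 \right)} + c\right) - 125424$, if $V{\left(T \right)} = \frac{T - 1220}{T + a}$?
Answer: $- \frac{50856612338}{292505} \approx -1.7387 \cdot 10^{5}$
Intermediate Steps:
$a = - \frac{67}{189}$ ($a = 2 \frac{\left(-61 + 380\right) - 386}{378} = 2 \left(319 - 386\right) \frac{1}{378} = 2 \left(\left(-67\right) \frac{1}{378}\right) = 2 \left(- \frac{67}{378}\right) = - \frac{67}{189} \approx -0.3545$)
$V{\left(T \right)} = \frac{-1220 + T}{- \frac{67}{189} + T}$ ($V{\left(T \right)} = \frac{T - 1220}{T - \frac{67}{189}} = \frac{-1220 + T}{- \frac{67}{189} + T}$)
$\left(V{\left(1548 \right)} + c\right) - 125424 = \left(\frac{189 \left(-1220 + 1548\right)}{-67 + 189 \cdot 1548} - 48442\right) - 125424 = \left(189 \frac{1}{-67 + 292572} \cdot 328 - 48442\right) - 125424 = \left(189 \cdot \frac{1}{292505} \cdot 328 - 48442\right) - 125424 = \left(\frac{61992}{292505} - 48442\right) - 125424 = - \frac{14169465218}{292505} - 125424 = - \frac{50856612338}{292505}$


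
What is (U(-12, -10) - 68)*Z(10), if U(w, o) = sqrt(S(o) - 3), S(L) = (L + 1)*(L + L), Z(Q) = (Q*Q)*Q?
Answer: -68000 + 1000*sqrt(177) ≈ -54696.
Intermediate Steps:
Z(Q) = Q**3 (Z(Q) = Q**2*Q = Q**3)
S(L) = 2*L*(1 + L) (S(L) = (1 + L)*(2*L) = 2*L*(1 + L))
U(w, o) = sqrt(-3 + 2*o*(1 + o)) (U(w, o) = sqrt(2*o*(1 + o) - 3) = sqrt(-3 + 2*o*(1 + o)))
(U(-12, -10) - 68)*Z(10) = (sqrt(-3 + 2*(-10)*(1 - 10)) - 68)*10**3 = (sqrt(-3 + 2*(-10)*(-9)) - 68)*1000 = (sqrt(-3 + 180) - 68)*1000 = (sqrt(177) - 68)*1000 = (-68 + sqrt(177))*1000 = -68000 + 1000*sqrt(177)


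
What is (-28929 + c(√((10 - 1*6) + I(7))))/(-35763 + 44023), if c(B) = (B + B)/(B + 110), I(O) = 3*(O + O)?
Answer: -174355129/49783020 + 11*√46/4978302 ≈ -3.5023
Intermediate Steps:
I(O) = 6*O (I(O) = 3*(2*O) = 6*O)
c(B) = 2*B/(110 + B) (c(B) = (2*B)/(110 + B) = 2*B/(110 + B))
(-28929 + c(√((10 - 1*6) + I(7))))/(-35763 + 44023) = (-28929 + 2*√((10 - 1*6) + 6*7)/(110 + √((10 - 1*6) + 6*7)))/(-35763 + 44023) = (-28929 + 2*√((10 - 6) + 42)/(110 + √((10 - 6) + 42)))/8260 = (-28929 + 2*√(4 + 42)/(110 + √(4 + 42)))*(1/8260) = (-28929 + 2*√46/(110 + √46))*(1/8260) = -28929/8260 + √46/(4130*(110 + √46))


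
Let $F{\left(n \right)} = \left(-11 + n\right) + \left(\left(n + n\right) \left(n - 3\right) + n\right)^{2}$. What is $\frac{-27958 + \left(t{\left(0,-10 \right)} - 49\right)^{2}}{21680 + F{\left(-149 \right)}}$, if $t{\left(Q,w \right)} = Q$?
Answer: $- \frac{25557}{2038273129} \approx -1.2539 \cdot 10^{-5}$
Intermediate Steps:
$F{\left(n \right)} = -11 + n + \left(n + 2 n \left(-3 + n\right)\right)^{2}$ ($F{\left(n \right)} = \left(-11 + n\right) + \left(2 n \left(-3 + n\right) + n\right)^{2} = \left(-11 + n\right) + \left(n + 2 n \left(-3 + n\right)\right)^{2} = -11 + n + \left(n + 2 n \left(-3 + n\right)\right)^{2}$)
$\frac{-27958 + \left(t{\left(0,-10 \right)} - 49\right)^{2}}{21680 + F{\left(-149 \right)}} = \frac{-27958 + \left(0 - 49\right)^{2}}{21680 - \left(160 - \left(-149\right)^{2} \left(-5 + 2 \left(-149\right)\right)^{2}\right)} = \frac{-27958 + \left(-49\right)^{2}}{21680 - \left(160 - 22201 \left(-5 - 298\right)^{2}\right)} = \frac{-27958 + 2401}{21680 - \left(160 - 2038251609\right)} = - \frac{25557}{21680 - -2038251449} = - \frac{25557}{21680 + 2038251449} = - \frac{25557}{2038273129}$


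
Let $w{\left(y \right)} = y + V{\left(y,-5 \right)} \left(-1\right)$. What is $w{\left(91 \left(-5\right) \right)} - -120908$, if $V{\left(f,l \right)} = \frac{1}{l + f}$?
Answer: $\frac{55408381}{460} \approx 1.2045 \cdot 10^{5}$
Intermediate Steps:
$V{\left(f,l \right)} = \frac{1}{f + l}$
$w{\left(y \right)} = y - \frac{1}{-5 + y}$ ($w{\left(y \right)} = y + \frac{1}{y - 5} \left(-1\right) = y + \frac{1}{-5 + y} \left(-1\right) = y - \frac{1}{-5 + y}$)
$w{\left(91 \left(-5\right) \right)} - -120908 = \frac{-1 + 91 \left(-5\right) \left(-5 + 91 \left(-5\right)\right)}{-5 + 91 \left(-5\right)} - -120908 = \frac{-1 - 455 \left(-5 - 455\right)}{-5 - 455} + 120908 = \frac{-1 - -209300}{-460} + 120908 = - \frac{-1 + 209300}{460} + 120908 = \left(- \frac{1}{460}\right) 209299 + 120908 = - \frac{209299}{460} + 120908 = \frac{55408381}{460}$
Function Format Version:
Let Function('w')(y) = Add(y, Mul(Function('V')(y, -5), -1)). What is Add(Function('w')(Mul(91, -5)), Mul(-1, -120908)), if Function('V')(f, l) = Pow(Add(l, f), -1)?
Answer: Rational(55408381, 460) ≈ 1.2045e+5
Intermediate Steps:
Function('V')(f, l) = Pow(Add(f, l), -1)
Function('w')(y) = Add(y, Mul(-1, Pow(Add(-5, y), -1))) (Function('w')(y) = Add(y, Mul(Pow(Add(y, -5), -1), -1)) = Add(y, Mul(Pow(Add(-5, y), -1), -1)) = Add(y, Mul(-1, Pow(Add(-5, y), -1))))
Add(Function('w')(Mul(91, -5)), Mul(-1, -120908)) = Add(Mul(Pow(Add(-5, Mul(91, -5)), -1), Add(-1, Mul(Mul(91, -5), Add(-5, Mul(91, -5))))), Mul(-1, -120908)) = Add(Mul(Pow(Add(-5, -455), -1), Add(-1, Mul(-455, Add(-5, -455)))), 120908) = Add(Mul(Pow(-460, -1), Add(-1, Mul(-455, -460))), 120908) = Add(Mul(Rational(-1, 460), Add(-1, 209300)), 120908) = Add(Mul(Rational(-1, 460), 209299), 120908) = Add(Rational(-209299, 460), 120908) = Rational(55408381, 460)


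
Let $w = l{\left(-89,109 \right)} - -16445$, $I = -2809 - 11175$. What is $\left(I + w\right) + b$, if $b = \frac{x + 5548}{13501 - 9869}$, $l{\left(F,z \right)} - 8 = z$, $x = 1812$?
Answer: $\frac{585666}{227} \approx 2580.0$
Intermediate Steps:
$l{\left(F,z \right)} = 8 + z$
$b = \frac{460}{227}$ ($b = \frac{1812 + 5548}{13501 - 9869} = \frac{7360}{3632} = 7360 \cdot \frac{1}{3632} = \frac{460}{227} \approx 2.0264$)
$I = -13984$ ($I = -2809 - 11175 = -13984$)
$w = 16562$ ($w = \left(8 + 109\right) - -16445 = 117 + 16445 = 16562$)
$\left(I + w\right) + b = \left(-13984 + 16562\right) + \frac{460}{227} = 2578 + \frac{460}{227} = \frac{585666}{227}$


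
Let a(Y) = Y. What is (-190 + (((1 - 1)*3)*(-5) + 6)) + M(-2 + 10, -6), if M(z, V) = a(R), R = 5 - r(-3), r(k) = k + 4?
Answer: -180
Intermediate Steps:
r(k) = 4 + k
R = 4 (R = 5 - (4 - 3) = 5 - 1*1 = 5 - 1 = 4)
M(z, V) = 4
(-190 + (((1 - 1)*3)*(-5) + 6)) + M(-2 + 10, -6) = (-190 + (((1 - 1)*3)*(-5) + 6)) + 4 = (-190 + ((0*3)*(-5) + 6)) + 4 = (-190 + (0*(-5) + 6)) + 4 = (-190 + (0 + 6)) + 4 = (-190 + 6) + 4 = -184 + 4 = -180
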